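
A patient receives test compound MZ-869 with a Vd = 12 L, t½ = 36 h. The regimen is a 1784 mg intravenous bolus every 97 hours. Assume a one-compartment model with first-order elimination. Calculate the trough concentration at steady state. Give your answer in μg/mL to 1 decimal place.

τ/t½ = 97/36 ≈ 2.6944, so fraction remaining f = (1/2)^(97/36) ≈ 0.1545.
At steady state, accumulation factor R = 1/(1 − e^(−kτ)) ≈ 1.1827.
Each bolus raises the concentration by D/Vd = 1784/12 ≈ 148.667 μg/mL.
Cmax,ss = C₀/(1 − f) ≈ 148.667/0.8455 ≈ 175.833 μg/mL.
Steady-state trough Cmin,ss = Cmax,ss·f ≈ 175.833 × 0.1545 ≈ 27.166 μg/mL.

27.2 μg/mL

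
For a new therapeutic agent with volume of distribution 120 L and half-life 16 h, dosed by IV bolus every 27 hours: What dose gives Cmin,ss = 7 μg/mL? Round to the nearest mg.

1866 mg

τ/t½ = 27/16 ≈ 1.6875, so f = (1/2)^(27/16) ≈ 0.310464.
Cmin,ss = (D/Vd)·f/(1−f), so D = Cmin,ss·Vd·(1−f)/f.
D = 7 × 120 × (1−f)/f ≈ 7 × 120 × 2.22099 ≈ 1865.63 mg.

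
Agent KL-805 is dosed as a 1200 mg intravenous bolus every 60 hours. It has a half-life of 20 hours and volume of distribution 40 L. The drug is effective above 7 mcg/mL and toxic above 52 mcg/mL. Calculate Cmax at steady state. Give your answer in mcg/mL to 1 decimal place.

34.3 mcg/mL

τ = 60 h = 3 half-lives, so f = (1/2)^3 = 0.125.
Accumulation ratio R = 1/(1 − f) = 1/0.875 = 8/7.
Single-dose peak C₀ = D/Vd = 1200/40 = 30 mcg/mL.
Steady-state peak Cmax,ss = C₀·R = 30 × 8/7 ≈ 34.286 mcg/mL.
Peak 34.3 mcg/mL vs MTC 52 mcg/mL: below toxic threshold.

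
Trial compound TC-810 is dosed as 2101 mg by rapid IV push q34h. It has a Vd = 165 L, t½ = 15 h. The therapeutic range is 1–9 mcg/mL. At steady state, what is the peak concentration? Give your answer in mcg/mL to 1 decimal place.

τ/t½ = 34/15 ≈ 2.2667, so fraction remaining f = (1/2)^(34/15) ≈ 0.2078.
Accumulation ratio R = 1/(1 − f) ≈ 1/0.7922 ≈ 1.2623.
Single-dose peak C₀ = D/Vd = 2101/165 ≈ 12.733 mcg/mL.
Cmax,ss = C₀/(1 − f) ≈ 12.733/0.7922 ≈ 16.073 mcg/mL.
Peak 16.1 mcg/mL vs MTC 9 mcg/mL: exceeds toxic threshold.

16.1 mcg/mL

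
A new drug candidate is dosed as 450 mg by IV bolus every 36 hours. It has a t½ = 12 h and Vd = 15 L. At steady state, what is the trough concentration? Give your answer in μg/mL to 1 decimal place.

τ = 36 h = 3 half-lives, so f = (1/2)^3 = 0.125.
Accumulation ratio R = 1/(1 − f) = 1/0.875 = 8/7.
Single-dose peak C₀ = D/Vd = 450/15 = 30 μg/mL.
Steady-state peak Cmax,ss = C₀·R = 30 × 8/7 ≈ 34.286 μg/mL.
Steady-state trough Cmin,ss = Cmax,ss·f ≈ 34.286 × 0.125 ≈ 4.286 μg/mL.

4.3 μg/mL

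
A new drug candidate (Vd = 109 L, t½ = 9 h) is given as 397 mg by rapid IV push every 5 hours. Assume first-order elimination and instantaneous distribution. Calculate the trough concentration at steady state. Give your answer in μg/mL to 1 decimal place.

7.8 μg/mL

k = ln2/t½ = ln2/9 ≈ 0.077016 h⁻¹; fraction remaining f = e^(−kτ) = e^(−0.077016×5) ≈ 0.6804.
Accumulation ratio R = 1/(1 − f) ≈ 1/0.3196 ≈ 3.1289.
Single-dose peak C₀ = D/Vd = 397/109 ≈ 3.642 μg/mL.
Steady-state peak Cmax,ss = C₀·R ≈ 3.642 × 3.1289 ≈ 11.395 μg/mL.
One interval later, Cmin,ss = Cmax,ss·e^(−kτ) ≈ 11.395 × 0.6804 ≈ 7.753 μg/mL.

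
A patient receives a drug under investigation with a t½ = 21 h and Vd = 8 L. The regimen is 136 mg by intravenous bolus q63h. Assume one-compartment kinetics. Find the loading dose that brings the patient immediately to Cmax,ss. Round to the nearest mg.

155 mg

f = (1/2)^(63/21) ≈ 0.125000; accumulation ratio R = 1/(1−f) ≈ 1.14286.
Loading dose to hit Cmax,ss on first dose: D_load = D_maint·R ≈ 136 × 1.14286 ≈ 155.43 mg.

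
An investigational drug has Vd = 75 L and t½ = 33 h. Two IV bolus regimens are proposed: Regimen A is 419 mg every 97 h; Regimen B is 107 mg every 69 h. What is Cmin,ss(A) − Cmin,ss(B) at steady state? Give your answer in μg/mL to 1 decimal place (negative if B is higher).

Regimen A: f = (1/2)^(97/33) ≈ 0.1304; Cmin,ss = (419/75)·f/(1−f) ≈ 0.838 μg/mL.
Regimen B: f = (1/2)^(69/33) ≈ 0.2347; Cmin,ss = (107/75)·f/(1−f) ≈ 0.438 μg/mL.
Difference ≈ 0.838 − 0.438 ≈ 0.400 μg/mL.

0.4 μg/mL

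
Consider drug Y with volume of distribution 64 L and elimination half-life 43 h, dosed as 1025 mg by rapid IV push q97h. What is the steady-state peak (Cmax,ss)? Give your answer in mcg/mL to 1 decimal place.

Over one 97-h interval, 97/43 ≈ 2.2558 half-lives elapse, leaving f ≈ 0.2094 of each dose.
At steady state, accumulation factor R = 1/(1 − e^(−kτ)) ≈ 1.2649.
Each bolus raises the concentration by D/Vd = 1025/64 ≈ 16.016 mcg/mL.
Steady-state peak Cmax,ss = C₀·R ≈ 16.016 × 1.2649 ≈ 20.259 mcg/mL.

20.3 mcg/mL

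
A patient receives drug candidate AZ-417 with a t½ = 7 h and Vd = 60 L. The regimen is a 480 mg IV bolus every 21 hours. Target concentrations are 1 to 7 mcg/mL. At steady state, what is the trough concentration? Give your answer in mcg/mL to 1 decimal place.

1.1 mcg/mL

The dosing interval is 3 half-lives, so f = 2^(−3) = 0.125.
At steady state, R = 1/(1 − 0.125) = 8/7.
Single-dose peak C₀ = D/Vd = 480/60 = 8 mcg/mL.
Steady-state peak Cmax,ss = C₀·R = 8 × 8/7 ≈ 9.143 mcg/mL.
Steady-state trough Cmin,ss = Cmax,ss·f ≈ 9.143 × 0.125 ≈ 1.143 mcg/mL.
Trough 1.1 mcg/mL vs MEC 1 mcg/mL: adequate.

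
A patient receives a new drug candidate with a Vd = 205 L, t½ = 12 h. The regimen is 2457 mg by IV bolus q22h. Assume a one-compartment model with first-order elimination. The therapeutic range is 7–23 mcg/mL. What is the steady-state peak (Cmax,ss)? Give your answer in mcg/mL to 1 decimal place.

Over one 22-h interval, 22/12 ≈ 1.8333 half-lives elapse, leaving f ≈ 0.2806 of each dose.
At steady state, accumulation factor R = 1/(1 − e^(−kτ)) ≈ 1.3900.
Single-dose peak C₀ = D/Vd = 2457/205 ≈ 11.985 mcg/mL.
Steady-state peak Cmax,ss = C₀·R ≈ 11.985 × 1.3900 ≈ 16.659 mcg/mL.
Peak 16.7 mcg/mL vs MTC 23 mcg/mL: below toxic threshold.

16.7 mcg/mL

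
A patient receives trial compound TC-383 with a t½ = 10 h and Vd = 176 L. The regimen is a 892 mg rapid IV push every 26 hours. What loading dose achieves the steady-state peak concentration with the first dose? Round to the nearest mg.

f = (1/2)^(26/10) ≈ 0.164938; accumulation ratio R = 1/(1−f) ≈ 1.19752.
Loading dose to hit Cmax,ss on first dose: D_load = D_maint·R ≈ 892 × 1.19752 ≈ 1068.19 mg.

1068 mg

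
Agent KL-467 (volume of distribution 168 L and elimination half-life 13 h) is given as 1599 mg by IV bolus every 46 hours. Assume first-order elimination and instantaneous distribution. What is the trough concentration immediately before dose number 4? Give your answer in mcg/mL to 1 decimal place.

0.9 mcg/mL

f = (1/2)^(τ/t½) = (1/2)^(46/13) ≈ 0.0861.
C₀ = D/Vd = 1599/168 ≈ 9.518 mcg/mL.
Before the 4th dose, 3 doses have been given. Superposition: Cmin = C₀·(f + f² + … + f^3).
≈ 9.518 × (0.0861 + 0.0074 + 0.0006) ≈ 9.518 × 0.0941 ≈ 0.896 mcg/mL.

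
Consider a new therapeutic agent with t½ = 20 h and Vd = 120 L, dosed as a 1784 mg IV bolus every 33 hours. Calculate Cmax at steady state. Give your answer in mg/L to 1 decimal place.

21.8 mg/L

Over one 33-h interval, 33/20 ≈ 1.65 half-lives elapse, leaving f ≈ 0.3186 of each dose.
Accumulation ratio R = 1/(1 − f) ≈ 1/0.6814 ≈ 1.4676.
Each bolus raises the concentration by D/Vd = 1784/120 ≈ 14.867 mg/L.
Steady-state peak Cmax,ss = C₀·R ≈ 14.867 × 1.4676 ≈ 21.819 mg/L.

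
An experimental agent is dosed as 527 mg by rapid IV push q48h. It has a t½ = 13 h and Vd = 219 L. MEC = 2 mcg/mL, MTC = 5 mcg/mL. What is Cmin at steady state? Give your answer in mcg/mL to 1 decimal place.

τ/t½ = 48/13 ≈ 3.6923, so fraction remaining f = (1/2)^(48/13) ≈ 0.0774.
At steady state, accumulation factor R = 1/(1 − e^(−kτ)) ≈ 1.0839.
Single-dose peak C₀ = D/Vd = 527/219 ≈ 2.406 mcg/mL.
Cmax,ss = C₀/(1 − f) ≈ 2.406/0.9226 ≈ 2.608 mcg/mL.
Steady-state trough Cmin,ss = Cmax,ss·f ≈ 2.608 × 0.0774 ≈ 0.202 mcg/mL.
Trough 0.2 mcg/mL vs MEC 2 mcg/mL: subtherapeutic.

0.2 mcg/mL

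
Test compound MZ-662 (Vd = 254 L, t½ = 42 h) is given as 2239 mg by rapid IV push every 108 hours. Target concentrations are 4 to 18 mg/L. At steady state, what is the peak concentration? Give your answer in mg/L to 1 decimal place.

Over one 108-h interval, 108/42 ≈ 2.5714 half-lives elapse, leaving f ≈ 0.1682 of each dose.
At steady state, accumulation factor R = 1/(1 − e^(−kτ)) ≈ 1.2022.
Single-dose peak C₀ = D/Vd = 2239/254 ≈ 8.815 mg/L.
Steady-state peak Cmax,ss = C₀·R ≈ 8.815 × 1.2022 ≈ 10.597 mg/L.
Peak 10.6 mg/L vs MTC 18 mg/L: below toxic threshold.

10.6 mg/L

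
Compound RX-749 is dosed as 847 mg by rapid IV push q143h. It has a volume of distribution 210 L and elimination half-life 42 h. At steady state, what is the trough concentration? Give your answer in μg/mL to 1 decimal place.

0.4 μg/mL

Over one 143-h interval, 143/42 ≈ 3.4048 half-lives elapse, leaving f ≈ 0.0944 of each dose.
Single-dose peak C₀ = D/Vd = 847/210 ≈ 4.033 μg/mL.
Steady-state trough Cmin,ss = C₀·f/(1−f) ≈ 4.033 × 0.0944/0.9056 ≈ 0.420 μg/mL.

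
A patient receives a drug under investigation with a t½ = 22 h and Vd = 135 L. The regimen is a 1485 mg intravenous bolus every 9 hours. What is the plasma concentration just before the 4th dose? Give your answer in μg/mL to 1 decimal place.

19.2 μg/mL

f = (1/2)^(τ/t½) = (1/2)^(9/22) ≈ 0.7531.
C₀ = D/Vd = 1485/135 ≈ 11.000 μg/mL.
Before the 4th dose, 3 doses have been given. Superposition: Cmin = C₀·(f + f² + … + f^3).
≈ 11.000 × (0.7531 + 0.5672 + 0.4271) ≈ 11.000 × 1.7474 ≈ 19.221 μg/mL.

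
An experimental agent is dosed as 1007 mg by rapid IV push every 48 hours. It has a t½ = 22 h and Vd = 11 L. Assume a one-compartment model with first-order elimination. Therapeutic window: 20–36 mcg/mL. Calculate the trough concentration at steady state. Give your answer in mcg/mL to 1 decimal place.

τ/t½ = 48/22 ≈ 2.1818, so fraction remaining f = (1/2)^(48/22) ≈ 0.2204.
Accumulation ratio R = 1/(1 − f) ≈ 1/0.7796 ≈ 1.2827.
Single-dose peak C₀ = D/Vd = 1007/11 ≈ 91.545 mcg/mL.
Cmax,ss = C₀/(1 − f) ≈ 91.545/0.7796 ≈ 117.426 mcg/mL.
One interval later, Cmin,ss = Cmax,ss·e^(−kτ) ≈ 117.426 × 0.2204 ≈ 25.881 mcg/mL.
Trough 25.9 mcg/mL vs MEC 20 mcg/mL: adequate.

25.9 mcg/mL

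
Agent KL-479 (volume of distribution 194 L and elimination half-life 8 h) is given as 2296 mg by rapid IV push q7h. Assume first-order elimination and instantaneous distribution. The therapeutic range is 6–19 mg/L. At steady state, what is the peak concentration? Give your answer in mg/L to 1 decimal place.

τ/t½ = 7/8 ≈ 0.875, so fraction remaining f = (1/2)^(7/8) ≈ 0.5453.
At steady state, accumulation factor R = 1/(1 − e^(−kτ)) ≈ 2.1993.
Single-dose peak C₀ = D/Vd = 2296/194 ≈ 11.835 mg/L.
Steady-state peak Cmax,ss = C₀·R ≈ 11.835 × 2.1993 ≈ 26.029 mg/L.
Peak 26.0 mg/L vs MTC 19 mg/L: exceeds toxic threshold.

26.0 mg/L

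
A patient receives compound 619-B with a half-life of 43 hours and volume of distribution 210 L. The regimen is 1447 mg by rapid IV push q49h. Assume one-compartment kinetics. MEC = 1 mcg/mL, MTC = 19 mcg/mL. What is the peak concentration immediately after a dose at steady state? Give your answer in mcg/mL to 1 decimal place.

12.6 mcg/mL

k = ln2/t½ = ln2/43 ≈ 0.016120 h⁻¹; fraction remaining f = e^(−kτ) = e^(−0.016120×49) ≈ 0.4539.
At steady state, accumulation factor R = 1/(1 − e^(−kτ)) ≈ 1.8312.
Each bolus raises the concentration by D/Vd = 1447/210 ≈ 6.890 mcg/mL.
Cmax,ss = C₀/(1 − f) ≈ 6.890/0.5461 ≈ 12.617 mcg/mL.
Peak 12.6 mcg/mL vs MTC 19 mcg/mL: below toxic threshold.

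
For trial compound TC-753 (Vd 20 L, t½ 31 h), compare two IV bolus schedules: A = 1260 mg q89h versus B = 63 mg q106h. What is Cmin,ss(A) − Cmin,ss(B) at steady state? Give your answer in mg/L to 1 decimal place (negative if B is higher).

9.7 mg/L

Regimen A: f = (1/2)^(89/31) ≈ 0.1367; Cmin,ss = (1260/20)·f/(1−f) ≈ 9.976 mg/L.
Regimen B: f = (1/2)^(106/31) ≈ 0.0935; Cmin,ss = (63/20)·f/(1−f) ≈ 0.325 mg/L.
Difference ≈ 9.976 − 0.325 ≈ 9.651 mg/L.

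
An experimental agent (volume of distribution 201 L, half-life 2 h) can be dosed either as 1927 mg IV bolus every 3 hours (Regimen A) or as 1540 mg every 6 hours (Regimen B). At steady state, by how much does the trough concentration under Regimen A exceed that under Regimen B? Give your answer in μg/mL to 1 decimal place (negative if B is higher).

Regimen A: f = (1/2)^(3/2) ≈ 0.3536; Cmin,ss = (1927/201)·f/(1−f) ≈ 5.244 μg/mL.
Regimen B: f = (1/2)^(6/2) ≈ 0.1250; Cmin,ss = (1540/201)·f/(1−f) ≈ 1.095 μg/mL.
Difference ≈ 5.244 − 1.095 ≈ 4.149 μg/mL.

4.1 μg/mL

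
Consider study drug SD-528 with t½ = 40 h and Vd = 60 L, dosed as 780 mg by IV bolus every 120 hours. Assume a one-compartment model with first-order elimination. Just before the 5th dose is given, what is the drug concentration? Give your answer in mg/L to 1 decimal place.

f = (1/2)^(τ/t½) = (1/2)^(120/40) ≈ 0.1250.
C₀ = D/Vd = 780/60 ≈ 13.000 mg/L.
Before the 5th dose, 4 doses have been given. Superposition: Cmin = C₀·(f + f² + … + f^4).
≈ 13.000 × (0.1250 + 0.0156 + 0.0020 + 0.0002) ≈ 13.000 × 0.1428 ≈ 1.856 mg/L.

1.9 mg/L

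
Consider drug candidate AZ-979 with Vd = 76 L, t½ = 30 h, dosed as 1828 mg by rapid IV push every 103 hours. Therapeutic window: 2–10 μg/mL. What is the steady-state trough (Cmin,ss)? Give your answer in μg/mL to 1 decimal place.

2.5 μg/mL

k = ln2/t½ = ln2/30 ≈ 0.023105 h⁻¹; fraction remaining f = e^(−kτ) = e^(−0.023105×103) ≈ 0.0926.
Each bolus raises the concentration by D/Vd = 1828/76 ≈ 24.053 μg/mL.
Steady-state trough Cmin,ss = C₀·f/(1−f) ≈ 24.053 × 0.0926/0.9074 ≈ 2.455 μg/mL.
Trough 2.5 μg/mL vs MEC 2 μg/mL: adequate.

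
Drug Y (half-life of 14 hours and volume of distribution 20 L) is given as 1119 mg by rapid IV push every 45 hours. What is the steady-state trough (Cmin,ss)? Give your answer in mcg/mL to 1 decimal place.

6.8 mcg/mL

Over one 45-h interval, 45/14 ≈ 3.2143 half-lives elapse, leaving f ≈ 0.1077 of each dose.
Each bolus raises the concentration by D/Vd = 1119/20 ≈ 55.950 mcg/mL.
Steady-state trough Cmin,ss = C₀·f/(1−f) ≈ 55.950 × 0.1077/0.8923 ≈ 6.753 mcg/mL.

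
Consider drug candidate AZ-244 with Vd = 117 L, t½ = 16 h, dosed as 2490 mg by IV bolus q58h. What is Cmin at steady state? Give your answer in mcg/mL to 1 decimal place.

τ/t½ = 58/16 ≈ 3.625, so fraction remaining f = (1/2)^(58/16) ≈ 0.0811.
Each bolus raises the concentration by D/Vd = 2490/117 ≈ 21.282 mcg/mL.
Steady-state trough Cmin,ss = C₀·f/(1−f) ≈ 21.282 × 0.0811/0.9189 ≈ 1.878 mcg/mL.

1.9 mcg/mL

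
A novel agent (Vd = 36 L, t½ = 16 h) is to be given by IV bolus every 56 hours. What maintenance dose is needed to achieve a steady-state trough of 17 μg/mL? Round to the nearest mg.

6312 mg

τ/t½ = 56/16 ≈ 3.5, so f = (1/2)^(56/16) ≈ 0.088388.
Cmin,ss = (D/Vd)·f/(1−f), so D = Cmin,ss·Vd·(1−f)/f.
D = 17 × 36 × (1−f)/f ≈ 17 × 36 × 10.31375 ≈ 6312.02 mg.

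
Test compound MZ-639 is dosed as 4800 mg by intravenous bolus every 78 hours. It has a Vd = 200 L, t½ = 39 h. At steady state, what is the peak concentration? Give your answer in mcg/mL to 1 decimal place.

The dosing interval is 2 half-lives, so f = 2^(−2) = 0.25.
Accumulation ratio R = 1/(1 − f) = 1/0.75 = 4/3.
Single-dose peak C₀ = D/Vd = 4800/200 = 24 mcg/mL.
Steady-state peak Cmax,ss = C₀·R = 24 × 4/3 ≈ 32.000 mcg/mL.

32.0 mcg/mL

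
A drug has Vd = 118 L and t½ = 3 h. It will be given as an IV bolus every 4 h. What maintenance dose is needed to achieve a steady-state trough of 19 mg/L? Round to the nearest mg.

3407 mg

τ/t½ = 4/3 ≈ 1.3333, so f = (1/2)^(4/3) ≈ 0.396850.
Cmin,ss = (D/Vd)·f/(1−f), so D = Cmin,ss·Vd·(1−f)/f.
D = 19 × 118 × (1−f)/f ≈ 19 × 118 × 1.51984 ≈ 3407.48 mg.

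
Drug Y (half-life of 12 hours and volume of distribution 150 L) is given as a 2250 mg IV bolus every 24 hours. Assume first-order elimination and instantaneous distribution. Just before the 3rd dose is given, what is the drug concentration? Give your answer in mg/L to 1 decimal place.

f = (1/2)^(τ/t½) = (1/2)^(24/12) ≈ 0.2500.
C₀ = D/Vd = 2250/150 ≈ 15.000 mg/L.
Before the 3rd dose, 2 doses have been given. Superposition: Cmin = C₀·(f + f²).
≈ 15.000 × (0.2500 + 0.0625) ≈ 15.000 × 0.3125 ≈ 4.688 mg/L.

4.7 mg/L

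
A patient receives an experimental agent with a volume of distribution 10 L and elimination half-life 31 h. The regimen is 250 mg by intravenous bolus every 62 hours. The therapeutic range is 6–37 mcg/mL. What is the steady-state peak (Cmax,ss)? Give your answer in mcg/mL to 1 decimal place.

τ = 62 h = 2 half-lives, so f = (1/2)^2 = 0.25.
Accumulation ratio R = 1/(1 − f) = 1/0.75 = 4/3.
Single-dose peak C₀ = D/Vd = 250/10 = 25 mcg/mL.
Steady-state peak Cmax,ss = C₀·R = 25 × 4/3 ≈ 33.333 mcg/mL.
Peak 33.3 mcg/mL vs MTC 37 mcg/mL: below toxic threshold.

33.3 mcg/mL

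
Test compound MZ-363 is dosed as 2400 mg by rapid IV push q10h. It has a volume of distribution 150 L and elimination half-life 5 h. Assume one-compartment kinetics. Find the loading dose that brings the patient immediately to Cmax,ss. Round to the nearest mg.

f = (1/2)^(10/5) ≈ 0.250000; accumulation ratio R = 1/(1−f) ≈ 1.33333.
Loading dose to hit Cmax,ss on first dose: D_load = D_maint·R ≈ 2400 × 1.33333 ≈ 3199.99 mg.

3200 mg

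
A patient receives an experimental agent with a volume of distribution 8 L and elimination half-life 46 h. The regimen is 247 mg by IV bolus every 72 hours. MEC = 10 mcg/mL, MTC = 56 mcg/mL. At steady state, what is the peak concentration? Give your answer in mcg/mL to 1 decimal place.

k = ln2/t½ = ln2/46 ≈ 0.015068 h⁻¹; fraction remaining f = e^(−kτ) = e^(−0.015068×72) ≈ 0.3379.
Accumulation ratio R = 1/(1 − f) ≈ 1/0.6621 ≈ 1.5103.
Each bolus raises the concentration by D/Vd = 247/8 ≈ 30.875 mcg/mL.
Steady-state peak Cmax,ss = C₀·R ≈ 30.875 × 1.5103 ≈ 46.631 mcg/mL.
Peak 46.6 mcg/mL vs MTC 56 mcg/mL: below toxic threshold.

46.6 mcg/mL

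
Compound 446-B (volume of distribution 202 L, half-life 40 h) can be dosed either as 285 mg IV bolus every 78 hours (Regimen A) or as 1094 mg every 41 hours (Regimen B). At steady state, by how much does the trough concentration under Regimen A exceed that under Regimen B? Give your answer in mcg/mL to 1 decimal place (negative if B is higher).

Regimen A: f = (1/2)^(78/40) ≈ 0.2588; Cmin,ss = (285/202)·f/(1−f) ≈ 0.493 mcg/mL.
Regimen B: f = (1/2)^(41/40) ≈ 0.4914; Cmin,ss = (1094/202)·f/(1−f) ≈ 5.233 mcg/mL.
Difference ≈ 0.493 − 5.233 ≈ -4.740 mcg/mL.

-4.7 mcg/mL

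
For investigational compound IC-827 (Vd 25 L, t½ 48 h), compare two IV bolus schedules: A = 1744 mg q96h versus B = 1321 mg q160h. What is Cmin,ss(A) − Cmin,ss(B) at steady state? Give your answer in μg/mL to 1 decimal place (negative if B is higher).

Regimen A: f = (1/2)^(96/48) ≈ 0.2500; Cmin,ss = (1744/25)·f/(1−f) ≈ 23.253 μg/mL.
Regimen B: f = (1/2)^(160/48) ≈ 0.0992; Cmin,ss = (1321/25)·f/(1−f) ≈ 5.819 μg/mL.
Difference ≈ 23.253 − 5.819 ≈ 17.434 μg/mL.

17.4 μg/mL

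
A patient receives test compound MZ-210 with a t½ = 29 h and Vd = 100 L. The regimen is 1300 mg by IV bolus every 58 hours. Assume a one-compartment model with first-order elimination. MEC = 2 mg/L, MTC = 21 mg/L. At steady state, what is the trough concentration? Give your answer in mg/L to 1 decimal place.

4.3 mg/L

τ = 58 h = 2 half-lives, so f = (1/2)^2 = 0.25.
At steady state, R = 1/(1 − 0.25) = 4/3.
Single-dose peak C₀ = D/Vd = 1300/100 = 13 mg/L.
Steady-state peak Cmax,ss = C₀·R = 13 × 4/3 ≈ 17.333 mg/L.
Steady-state trough Cmin,ss = Cmax,ss·f ≈ 17.333 × 0.25 ≈ 4.333 mg/L.
Trough 4.3 mg/L vs MEC 2 mg/L: adequate.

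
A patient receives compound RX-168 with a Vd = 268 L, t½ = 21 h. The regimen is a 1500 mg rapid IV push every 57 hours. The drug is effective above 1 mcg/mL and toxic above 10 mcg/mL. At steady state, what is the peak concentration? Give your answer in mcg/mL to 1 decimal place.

k = ln2/t½ = ln2/21 ≈ 0.033007 h⁻¹; fraction remaining f = e^(−kτ) = e^(−0.033007×57) ≈ 0.1524.
At steady state, accumulation factor R = 1/(1 − e^(−kτ)) ≈ 1.1798.
Each bolus raises the concentration by D/Vd = 1500/268 ≈ 5.597 mcg/mL.
Steady-state peak Cmax,ss = C₀·R ≈ 5.597 × 1.1798 ≈ 6.603 mcg/mL.
Peak 6.6 mcg/mL vs MTC 10 mcg/mL: below toxic threshold.

6.6 mcg/mL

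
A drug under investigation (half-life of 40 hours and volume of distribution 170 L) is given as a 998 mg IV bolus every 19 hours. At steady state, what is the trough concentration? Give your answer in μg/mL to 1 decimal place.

15.1 μg/mL

Over one 19-h interval, 19/40 ≈ 0.475 half-lives elapse, leaving f ≈ 0.7195 of each dose.
Accumulation ratio R = 1/(1 − f) ≈ 1/0.2805 ≈ 3.5651.
Single-dose peak C₀ = D/Vd = 998/170 ≈ 5.871 μg/mL.
Cmax,ss = C₀/(1 − f) ≈ 5.871/0.2805 ≈ 20.930 μg/mL.
One interval later, Cmin,ss = Cmax,ss·e^(−kτ) ≈ 20.930 × 0.7195 ≈ 15.059 μg/mL.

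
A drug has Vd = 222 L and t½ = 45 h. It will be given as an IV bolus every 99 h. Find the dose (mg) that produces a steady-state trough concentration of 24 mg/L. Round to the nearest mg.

19153 mg

τ/t½ = 99/45 ≈ 2.2, so f = (1/2)^(99/45) ≈ 0.217638.
Cmin,ss = (D/Vd)·f/(1−f), so D = Cmin,ss·Vd·(1−f)/f.
D = 24 × 222 × (1−f)/f ≈ 24 × 222 × 3.59479 ≈ 19153.04 mg.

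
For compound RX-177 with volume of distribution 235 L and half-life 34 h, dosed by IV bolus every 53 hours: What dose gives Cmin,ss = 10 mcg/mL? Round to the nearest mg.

τ/t½ = 53/34 ≈ 1.5588, so f = (1/2)^(53/34) ≈ 0.339428.
Cmin,ss = (D/Vd)·f/(1−f), so D = Cmin,ss·Vd·(1−f)/f.
D = 10 × 235 × (1−f)/f ≈ 10 × 235 × 1.94613 ≈ 4573.41 mg.

4573 mg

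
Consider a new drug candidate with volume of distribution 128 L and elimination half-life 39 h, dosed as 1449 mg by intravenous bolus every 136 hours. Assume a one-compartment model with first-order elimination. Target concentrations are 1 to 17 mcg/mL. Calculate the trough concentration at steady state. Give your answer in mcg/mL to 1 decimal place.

τ/t½ = 136/39 ≈ 3.4872, so fraction remaining f = (1/2)^(136/39) ≈ 0.0892.
Each bolus raises the concentration by D/Vd = 1449/128 ≈ 11.320 mcg/mL.
Steady-state trough Cmin,ss = C₀·f/(1−f) ≈ 11.320 × 0.0892/0.9108 ≈ 1.109 mcg/mL.
Trough 1.1 mcg/mL vs MEC 1 mcg/mL: adequate.

1.1 mcg/mL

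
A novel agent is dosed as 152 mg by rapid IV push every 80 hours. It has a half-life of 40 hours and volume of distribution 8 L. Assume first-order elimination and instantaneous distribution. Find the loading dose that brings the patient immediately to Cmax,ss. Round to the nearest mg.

203 mg

f = (1/2)^(80/40) ≈ 0.250000; accumulation ratio R = 1/(1−f) ≈ 1.33333.
Loading dose to hit Cmax,ss on first dose: D_load = D_maint·R ≈ 152 × 1.33333 ≈ 202.67 mg.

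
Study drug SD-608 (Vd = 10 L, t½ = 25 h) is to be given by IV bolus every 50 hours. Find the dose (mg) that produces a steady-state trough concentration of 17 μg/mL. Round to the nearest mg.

τ/t½ = 50/25 ≈ 2, so f = (1/2)^(50/25) ≈ 0.250000.
Cmin,ss = (D/Vd)·f/(1−f), so D = Cmin,ss·Vd·(1−f)/f.
D = 17 × 10 × (1−f)/f ≈ 17 × 10 × 3.00000 ≈ 510.00 mg.

510 mg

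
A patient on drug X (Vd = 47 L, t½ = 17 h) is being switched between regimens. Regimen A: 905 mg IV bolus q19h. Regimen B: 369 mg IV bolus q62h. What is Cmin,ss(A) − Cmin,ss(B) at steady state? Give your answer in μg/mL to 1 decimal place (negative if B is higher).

15.8 μg/mL

Regimen A: f = (1/2)^(19/17) ≈ 0.4608; Cmin,ss = (905/47)·f/(1−f) ≈ 16.456 μg/mL.
Regimen B: f = (1/2)^(62/17) ≈ 0.0798; Cmin,ss = (369/47)·f/(1−f) ≈ 0.681 μg/mL.
Difference ≈ 16.456 − 0.681 ≈ 15.775 μg/mL.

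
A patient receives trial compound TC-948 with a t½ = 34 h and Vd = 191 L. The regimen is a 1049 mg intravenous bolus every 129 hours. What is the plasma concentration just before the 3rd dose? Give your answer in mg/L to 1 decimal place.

f = (1/2)^(τ/t½) = (1/2)^(129/34) ≈ 0.0721.
C₀ = D/Vd = 1049/191 ≈ 5.492 mg/L.
Before the 3rd dose, 2 doses have been given. Superposition: Cmin = C₀·(f + f²).
≈ 5.492 × (0.0721 + 0.0052) ≈ 5.492 × 0.0773 ≈ 0.425 mg/L.

0.4 mg/L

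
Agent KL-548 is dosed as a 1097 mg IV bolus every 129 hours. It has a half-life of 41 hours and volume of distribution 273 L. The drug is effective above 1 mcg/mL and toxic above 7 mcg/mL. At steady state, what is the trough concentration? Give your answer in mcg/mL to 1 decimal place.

k = ln2/t½ = ln2/41 ≈ 0.016906 h⁻¹; fraction remaining f = e^(−kτ) = e^(−0.016906×129) ≈ 0.1129.
Accumulation ratio R = 1/(1 − f) ≈ 1/0.8871 ≈ 1.1273.
Single-dose peak C₀ = D/Vd = 1097/273 ≈ 4.018 mcg/mL.
Steady-state peak Cmax,ss = C₀·R ≈ 4.018 × 1.1273 ≈ 4.529 mcg/mL.
Steady-state trough Cmin,ss = Cmax,ss·f ≈ 4.529 × 0.1129 ≈ 0.511 mcg/mL.
Trough 0.5 mcg/mL vs MEC 1 mcg/mL: subtherapeutic.

0.5 mcg/mL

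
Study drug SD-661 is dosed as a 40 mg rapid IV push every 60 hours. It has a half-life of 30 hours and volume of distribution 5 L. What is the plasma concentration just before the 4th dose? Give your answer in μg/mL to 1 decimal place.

2.6 μg/mL

f = (1/2)^(τ/t½) = (1/2)^(60/30) ≈ 0.2500.
C₀ = D/Vd = 40/5 ≈ 8.000 μg/mL.
Before the 4th dose, 3 doses have been given. Superposition: Cmin = C₀·(f + f² + … + f^3).
≈ 8.000 × (0.2500 + 0.0625 + 0.0156) ≈ 8.000 × 0.3281 ≈ 2.625 μg/mL.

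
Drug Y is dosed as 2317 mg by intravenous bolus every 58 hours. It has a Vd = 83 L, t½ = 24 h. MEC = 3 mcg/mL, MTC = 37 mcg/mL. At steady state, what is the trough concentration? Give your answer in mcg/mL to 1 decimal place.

τ/t½ = 58/24 ≈ 2.4167, so fraction remaining f = (1/2)^(58/24) ≈ 0.1873.
Single-dose peak C₀ = D/Vd = 2317/83 ≈ 27.916 mcg/mL.
Steady-state trough Cmin,ss = C₀·f/(1−f) ≈ 27.916 × 0.1873/0.8127 ≈ 6.434 mcg/mL.
Trough 6.4 mcg/mL vs MEC 3 mcg/mL: adequate.

6.4 mcg/mL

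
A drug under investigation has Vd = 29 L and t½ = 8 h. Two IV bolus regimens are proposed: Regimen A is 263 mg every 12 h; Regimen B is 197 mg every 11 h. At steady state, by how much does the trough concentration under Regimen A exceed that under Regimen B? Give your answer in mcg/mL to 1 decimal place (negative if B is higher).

Regimen A: f = (1/2)^(12/8) ≈ 0.3536; Cmin,ss = (263/29)·f/(1−f) ≈ 4.961 mcg/mL.
Regimen B: f = (1/2)^(11/8) ≈ 0.3856; Cmin,ss = (197/29)·f/(1−f) ≈ 4.263 mcg/mL.
Difference ≈ 4.961 − 4.263 ≈ 0.698 mcg/mL.

0.7 mcg/mL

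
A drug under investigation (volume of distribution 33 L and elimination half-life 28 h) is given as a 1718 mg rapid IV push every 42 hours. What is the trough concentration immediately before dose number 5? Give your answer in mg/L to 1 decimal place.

f = (1/2)^(τ/t½) = (1/2)^(42/28) ≈ 0.3536.
C₀ = D/Vd = 1718/33 ≈ 52.061 mg/L.
Before the 5th dose, 4 doses have been given. Superposition: Cmin = C₀·(f + f² + … + f^4).
≈ 52.061 × (0.3536 + 0.1250 + 0.0442 + 0.0156) ≈ 52.061 × 0.5384 ≈ 28.030 mg/L.

28.0 mg/L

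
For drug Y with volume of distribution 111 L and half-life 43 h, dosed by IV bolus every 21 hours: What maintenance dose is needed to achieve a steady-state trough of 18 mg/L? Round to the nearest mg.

τ/t½ = 21/43 ≈ 0.48837, so f = (1/2)^(21/43) ≈ 0.712829.
Cmin,ss = (D/Vd)·f/(1−f), so D = Cmin,ss·Vd·(1−f)/f.
D = 18 × 111 × (1−f)/f ≈ 18 × 111 × 0.40286 ≈ 804.91 mg.

805 mg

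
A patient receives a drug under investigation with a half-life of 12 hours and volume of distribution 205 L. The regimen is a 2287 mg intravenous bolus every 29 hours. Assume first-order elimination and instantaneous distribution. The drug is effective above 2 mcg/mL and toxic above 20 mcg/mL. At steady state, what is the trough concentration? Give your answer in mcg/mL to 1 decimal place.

Over one 29-h interval, 29/12 ≈ 2.4167 half-lives elapse, leaving f ≈ 0.1873 of each dose.
At steady state, accumulation factor R = 1/(1 − e^(−kτ)) ≈ 1.2305.
Each bolus raises the concentration by D/Vd = 2287/205 ≈ 11.156 mcg/mL.
Cmax,ss = C₀/(1 − f) ≈ 11.156/0.8127 ≈ 13.727 mcg/mL.
Steady-state trough Cmin,ss = Cmax,ss·f ≈ 13.727 × 0.1873 ≈ 2.571 mcg/mL.
Trough 2.6 mcg/mL vs MEC 2 mcg/mL: adequate.

2.6 mcg/mL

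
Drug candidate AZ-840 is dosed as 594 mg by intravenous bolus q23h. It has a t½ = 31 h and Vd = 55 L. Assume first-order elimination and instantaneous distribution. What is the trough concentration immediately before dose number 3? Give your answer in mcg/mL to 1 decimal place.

f = (1/2)^(τ/t½) = (1/2)^(23/31) ≈ 0.5979.
C₀ = D/Vd = 594/55 ≈ 10.800 mcg/mL.
Before the 3rd dose, 2 doses have been given. Superposition: Cmin = C₀·(f + f²).
≈ 10.800 × (0.5979 + 0.3575) ≈ 10.800 × 0.9554 ≈ 10.318 mcg/mL.

10.3 mcg/mL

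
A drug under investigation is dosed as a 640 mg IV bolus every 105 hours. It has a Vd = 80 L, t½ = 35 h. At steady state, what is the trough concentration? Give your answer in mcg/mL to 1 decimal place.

1.1 mcg/mL

The dosing interval is 3 half-lives, so f = 2^(−3) = 0.125.
Accumulation ratio R = 1/(1 − f) = 1/0.875 = 8/7.
Single-dose peak C₀ = D/Vd = 640/80 = 8 mcg/mL.
Steady-state peak Cmax,ss = C₀·R = 8 × 8/7 ≈ 9.143 mcg/mL.
Steady-state trough Cmin,ss = Cmax,ss·f ≈ 9.143 × 0.125 ≈ 1.143 mcg/mL.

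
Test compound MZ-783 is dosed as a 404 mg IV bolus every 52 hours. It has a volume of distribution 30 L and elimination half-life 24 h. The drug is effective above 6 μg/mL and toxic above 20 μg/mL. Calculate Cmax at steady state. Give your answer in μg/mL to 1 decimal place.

τ/t½ = 52/24 ≈ 2.1667, so fraction remaining f = (1/2)^(52/24) ≈ 0.2227.
Accumulation ratio R = 1/(1 − f) ≈ 1/0.7773 ≈ 1.2865.
Each bolus raises the concentration by D/Vd = 404/30 ≈ 13.467 μg/mL.
Cmax,ss = C₀/(1 − f) ≈ 13.467/0.7773 ≈ 17.325 μg/mL.
Peak 17.3 μg/mL vs MTC 20 μg/mL: below toxic threshold.

17.3 μg/mL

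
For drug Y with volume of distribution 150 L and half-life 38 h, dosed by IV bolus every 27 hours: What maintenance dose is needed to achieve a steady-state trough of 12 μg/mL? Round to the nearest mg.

τ/t½ = 27/38 ≈ 0.71053, so f = (1/2)^(27/38) ≈ 0.611097.
Cmin,ss = (D/Vd)·f/(1−f), so D = Cmin,ss·Vd·(1−f)/f.
D = 12 × 150 × (1−f)/f ≈ 12 × 150 × 0.63640 ≈ 1145.52 mg.

1146 mg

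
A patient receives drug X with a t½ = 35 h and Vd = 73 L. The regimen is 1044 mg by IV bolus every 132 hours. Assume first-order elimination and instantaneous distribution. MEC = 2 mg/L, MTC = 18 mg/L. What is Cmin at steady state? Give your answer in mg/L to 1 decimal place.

1.1 mg/L

k = ln2/t½ = ln2/35 ≈ 0.019804 h⁻¹; fraction remaining f = e^(−kτ) = e^(−0.019804×132) ≈ 0.0732.
Accumulation ratio R = 1/(1 − f) ≈ 1/0.9268 ≈ 1.0790.
Each bolus raises the concentration by D/Vd = 1044/73 ≈ 14.301 mg/L.
Cmax,ss = C₀/(1 − f) ≈ 14.301/0.9268 ≈ 15.431 mg/L.
One interval later, Cmin,ss = Cmax,ss·e^(−kτ) ≈ 15.431 × 0.0732 ≈ 1.130 mg/L.
Trough 1.1 mg/L vs MEC 2 mg/L: subtherapeutic.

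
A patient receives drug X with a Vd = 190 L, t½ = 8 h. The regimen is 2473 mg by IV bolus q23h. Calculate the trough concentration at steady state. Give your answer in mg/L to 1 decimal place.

2.1 mg/L

Over one 23-h interval, 23/8 ≈ 2.875 half-lives elapse, leaving f ≈ 0.1363 of each dose.
Single-dose peak C₀ = D/Vd = 2473/190 ≈ 13.016 mg/L.
Steady-state trough Cmin,ss = C₀·f/(1−f) ≈ 13.016 × 0.1363/0.8637 ≈ 2.054 mg/L.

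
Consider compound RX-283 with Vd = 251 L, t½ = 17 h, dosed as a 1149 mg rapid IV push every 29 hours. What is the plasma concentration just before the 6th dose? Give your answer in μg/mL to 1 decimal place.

f = (1/2)^(τ/t½) = (1/2)^(29/17) ≈ 0.3065.
C₀ = D/Vd = 1149/251 ≈ 4.578 μg/mL.
Before the 6th dose, 5 doses have been given. Superposition: Cmin = C₀·(f + f² + … + f^5).
≈ 4.578 × (0.3065 + 0.0939 + 0.0288 + 0.0088 + 0.0027) ≈ 4.578 × 0.4407 ≈ 2.018 μg/mL.

2.0 μg/mL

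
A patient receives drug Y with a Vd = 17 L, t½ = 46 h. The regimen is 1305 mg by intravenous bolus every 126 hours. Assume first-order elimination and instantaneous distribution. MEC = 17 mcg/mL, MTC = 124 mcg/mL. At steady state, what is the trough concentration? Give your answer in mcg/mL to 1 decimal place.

13.5 mcg/mL

τ/t½ = 126/46 ≈ 2.7391, so fraction remaining f = (1/2)^(126/46) ≈ 0.1498.
Accumulation ratio R = 1/(1 − f) ≈ 1/0.8502 ≈ 1.1762.
Each bolus raises the concentration by D/Vd = 1305/17 ≈ 76.765 mcg/mL.
Cmax,ss = C₀/(1 − f) ≈ 76.765/0.8502 ≈ 90.291 mcg/mL.
One interval later, Cmin,ss = Cmax,ss·e^(−kτ) ≈ 90.291 × 0.1498 ≈ 13.526 mcg/mL.
Trough 13.5 mcg/mL vs MEC 17 mcg/mL: subtherapeutic.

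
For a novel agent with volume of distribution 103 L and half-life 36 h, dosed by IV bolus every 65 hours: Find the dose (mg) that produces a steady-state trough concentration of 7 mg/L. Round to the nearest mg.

τ/t½ = 65/36 ≈ 1.8056, so f = (1/2)^(65/36) ≈ 0.286071.
Cmin,ss = (D/Vd)·f/(1−f), so D = Cmin,ss·Vd·(1−f)/f.
D = 7 × 103 × (1−f)/f ≈ 7 × 103 × 2.49564 ≈ 1799.36 mg.

1799 mg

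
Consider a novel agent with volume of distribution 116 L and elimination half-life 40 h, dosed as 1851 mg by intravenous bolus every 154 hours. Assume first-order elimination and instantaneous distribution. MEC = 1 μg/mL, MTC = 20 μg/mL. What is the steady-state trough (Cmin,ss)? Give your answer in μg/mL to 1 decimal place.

k = ln2/t½ = ln2/40 ≈ 0.017329 h⁻¹; fraction remaining f = e^(−kτ) = e^(−0.017329×154) ≈ 0.0693.
At steady state, accumulation factor R = 1/(1 − e^(−kτ)) ≈ 1.0745.
Single-dose peak C₀ = D/Vd = 1851/116 ≈ 15.957 μg/mL.
Steady-state peak Cmax,ss = C₀·R ≈ 15.957 × 1.0745 ≈ 17.146 μg/mL.
Steady-state trough Cmin,ss = Cmax,ss·f ≈ 17.146 × 0.0693 ≈ 1.188 μg/mL.
Trough 1.2 μg/mL vs MEC 1 μg/mL: adequate.

1.2 μg/mL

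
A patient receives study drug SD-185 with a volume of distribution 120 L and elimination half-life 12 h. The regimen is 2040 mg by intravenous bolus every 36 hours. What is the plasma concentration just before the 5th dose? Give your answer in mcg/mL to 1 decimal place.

2.4 mcg/mL

f = (1/2)^(τ/t½) = (1/2)^(36/12) ≈ 0.1250.
C₀ = D/Vd = 2040/120 ≈ 17.000 mcg/mL.
Before the 5th dose, 4 doses have been given. Superposition: Cmin = C₀·(f + f² + … + f^4).
≈ 17.000 × (0.1250 + 0.0156 + 0.0020 + 0.0002) ≈ 17.000 × 0.1428 ≈ 2.428 mcg/mL.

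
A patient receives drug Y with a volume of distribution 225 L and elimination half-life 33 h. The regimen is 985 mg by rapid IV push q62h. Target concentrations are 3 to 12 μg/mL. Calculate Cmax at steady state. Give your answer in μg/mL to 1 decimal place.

k = ln2/t½ = ln2/33 ≈ 0.021004 h⁻¹; fraction remaining f = e^(−kτ) = e^(−0.021004×62) ≈ 0.2719.
Accumulation ratio R = 1/(1 − f) ≈ 1/0.7281 ≈ 1.3734.
Each bolus raises the concentration by D/Vd = 985/225 ≈ 4.378 μg/mL.
Cmax,ss = C₀/(1 − f) ≈ 4.378/0.7281 ≈ 6.013 μg/mL.
Peak 6.0 μg/mL vs MTC 12 μg/mL: below toxic threshold.

6.0 μg/mL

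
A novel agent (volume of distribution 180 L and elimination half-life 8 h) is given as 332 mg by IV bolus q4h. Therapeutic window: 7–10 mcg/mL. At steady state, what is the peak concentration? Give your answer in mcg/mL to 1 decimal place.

Over one 4-h interval, 4/8 ≈ 0.5 half-lives elapse, leaving f ≈ 0.7071 of each dose.
Accumulation ratio R = 1/(1 − f) ≈ 1/0.2929 ≈ 3.4141.
Single-dose peak C₀ = D/Vd = 332/180 ≈ 1.844 mcg/mL.
Cmax,ss = C₀/(1 − f) ≈ 1.844/0.2929 ≈ 6.296 mcg/mL.
Peak 6.3 mcg/mL vs MTC 10 mcg/mL: below toxic threshold.

6.3 mcg/mL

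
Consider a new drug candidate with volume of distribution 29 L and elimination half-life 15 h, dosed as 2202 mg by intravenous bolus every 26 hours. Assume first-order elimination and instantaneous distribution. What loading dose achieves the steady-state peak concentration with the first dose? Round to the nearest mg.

f = (1/2)^(26/15) ≈ 0.300756; accumulation ratio R = 1/(1−f) ≈ 1.43012.
Loading dose to hit Cmax,ss on first dose: D_load = D_maint·R ≈ 2202 × 1.43012 ≈ 3149.12 mg.

3149 mg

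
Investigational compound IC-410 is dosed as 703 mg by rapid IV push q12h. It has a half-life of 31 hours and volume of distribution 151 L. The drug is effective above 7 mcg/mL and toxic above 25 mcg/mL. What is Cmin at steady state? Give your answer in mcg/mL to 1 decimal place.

15.1 mcg/mL

k = ln2/t½ = ln2/31 ≈ 0.022360 h⁻¹; fraction remaining f = e^(−kτ) = e^(−0.022360×12) ≈ 0.7647.
Single-dose peak C₀ = D/Vd = 703/151 ≈ 4.656 mcg/mL.
Steady-state trough Cmin,ss = C₀·f/(1−f) ≈ 4.656 × 0.7647/0.2353 ≈ 15.132 mcg/mL.
Trough 15.1 mcg/mL vs MEC 7 mcg/mL: adequate.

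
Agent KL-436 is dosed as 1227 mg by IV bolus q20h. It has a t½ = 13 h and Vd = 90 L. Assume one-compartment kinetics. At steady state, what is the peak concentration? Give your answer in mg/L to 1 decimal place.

20.8 mg/L

Over one 20-h interval, 20/13 ≈ 1.5385 half-lives elapse, leaving f ≈ 0.3443 of each dose.
At steady state, accumulation factor R = 1/(1 − e^(−kτ)) ≈ 1.5251.
Single-dose peak C₀ = D/Vd = 1227/90 ≈ 13.633 mg/L.
Steady-state peak Cmax,ss = C₀·R ≈ 13.633 × 1.5251 ≈ 20.792 mg/L.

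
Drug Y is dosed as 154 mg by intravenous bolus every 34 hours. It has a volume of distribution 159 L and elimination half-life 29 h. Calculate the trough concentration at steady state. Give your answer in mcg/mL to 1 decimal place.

0.8 mcg/mL

τ/t½ = 34/29 ≈ 1.1724, so fraction remaining f = (1/2)^(34/29) ≈ 0.4437.
Each bolus raises the concentration by D/Vd = 154/159 ≈ 0.969 mcg/mL.
Steady-state trough Cmin,ss = C₀·f/(1−f) ≈ 0.969 × 0.4437/0.5563 ≈ 0.773 mcg/mL.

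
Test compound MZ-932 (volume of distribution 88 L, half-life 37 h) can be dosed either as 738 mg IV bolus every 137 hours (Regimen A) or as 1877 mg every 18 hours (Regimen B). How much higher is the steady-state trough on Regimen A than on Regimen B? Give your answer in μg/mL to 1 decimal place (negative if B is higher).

Regimen A: f = (1/2)^(137/37) ≈ 0.0768; Cmin,ss = (738/88)·f/(1−f) ≈ 0.698 μg/mL.
Regimen B: f = (1/2)^(18/37) ≈ 0.7138; Cmin,ss = (1877/88)·f/(1−f) ≈ 53.197 μg/mL.
Difference ≈ 0.698 − 53.197 ≈ -52.499 μg/mL.

-52.5 μg/mL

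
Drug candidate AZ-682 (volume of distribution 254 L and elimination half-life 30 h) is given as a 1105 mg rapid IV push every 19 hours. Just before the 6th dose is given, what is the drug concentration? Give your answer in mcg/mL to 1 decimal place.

7.0 mcg/mL

f = (1/2)^(τ/t½) = (1/2)^(19/30) ≈ 0.6447.
C₀ = D/Vd = 1105/254 ≈ 4.350 mcg/mL.
Before the 6th dose, 5 doses have been given. Superposition: Cmin = C₀·(f + f² + … + f^5).
≈ 4.350 × (0.6447 + 0.4156 + 0.2680 + 0.1728 + 0.1114) ≈ 4.350 × 1.6125 ≈ 7.014 mcg/mL.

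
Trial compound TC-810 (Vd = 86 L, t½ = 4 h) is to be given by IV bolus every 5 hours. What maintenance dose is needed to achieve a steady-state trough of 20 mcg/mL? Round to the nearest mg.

2371 mg

τ/t½ = 5/4 ≈ 1.25, so f = (1/2)^(5/4) ≈ 0.420448.
Cmin,ss = (D/Vd)·f/(1−f), so D = Cmin,ss·Vd·(1−f)/f.
D = 20 × 86 × (1−f)/f ≈ 20 × 86 × 1.37842 ≈ 2370.88 mg.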